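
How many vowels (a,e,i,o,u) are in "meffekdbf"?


Input: meffekdbf
Checking each character:
  'm' at position 0: consonant
  'e' at position 1: vowel (running total: 1)
  'f' at position 2: consonant
  'f' at position 3: consonant
  'e' at position 4: vowel (running total: 2)
  'k' at position 5: consonant
  'd' at position 6: consonant
  'b' at position 7: consonant
  'f' at position 8: consonant
Total vowels: 2

2


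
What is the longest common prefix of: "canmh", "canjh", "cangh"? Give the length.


Words: canmh, canjh, cangh
  Position 0: all 'c' => match
  Position 1: all 'a' => match
  Position 2: all 'n' => match
  Position 3: ('m', 'j', 'g') => mismatch, stop
LCP = "can" (length 3)

3


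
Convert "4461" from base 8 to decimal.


Input: "4461" in base 8
Positional expansion:
  Digit '4' (value 4) x 8^3 = 2048
  Digit '4' (value 4) x 8^2 = 256
  Digit '6' (value 6) x 8^1 = 48
  Digit '1' (value 1) x 8^0 = 1
Sum = 2353

2353


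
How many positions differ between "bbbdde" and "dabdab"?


Comparing "bbbdde" and "dabdab" position by position:
  Position 0: 'b' vs 'd' => DIFFER
  Position 1: 'b' vs 'a' => DIFFER
  Position 2: 'b' vs 'b' => same
  Position 3: 'd' vs 'd' => same
  Position 4: 'd' vs 'a' => DIFFER
  Position 5: 'e' vs 'b' => DIFFER
Positions that differ: 4

4


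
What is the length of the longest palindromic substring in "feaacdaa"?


Input: "feaacdaa"
Checking substrings for palindromes:
  [2:4] "aa" (len 2) => palindrome
  [6:8] "aa" (len 2) => palindrome
Longest palindromic substring: "aa" with length 2

2


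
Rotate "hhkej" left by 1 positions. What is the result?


Input: "hhkej", rotate left by 1
First 1 characters: "h"
Remaining characters: "hkej"
Concatenate remaining + first: "hkej" + "h" = "hkejh"

hkejh


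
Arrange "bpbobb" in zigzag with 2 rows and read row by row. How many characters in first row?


Zigzag "bpbobb" into 2 rows:
Placing characters:
  'b' => row 0
  'p' => row 1
  'b' => row 0
  'o' => row 1
  'b' => row 0
  'b' => row 1
Rows:
  Row 0: "bbb"
  Row 1: "pob"
First row length: 3

3


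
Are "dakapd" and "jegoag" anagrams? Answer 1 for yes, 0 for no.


Strings: "dakapd", "jegoag"
Sorted first:  aaddkp
Sorted second: aeggjo
Differ at position 1: 'a' vs 'e' => not anagrams

0


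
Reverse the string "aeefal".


Input: aeefal
Reading characters right to left:
  Position 5: 'l'
  Position 4: 'a'
  Position 3: 'f'
  Position 2: 'e'
  Position 1: 'e'
  Position 0: 'a'
Reversed: lafeea

lafeea


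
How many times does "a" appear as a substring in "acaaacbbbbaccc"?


Searching for "a" in "acaaacbbbbaccc"
Scanning each position:
  Position 0: "a" => MATCH
  Position 1: "c" => no
  Position 2: "a" => MATCH
  Position 3: "a" => MATCH
  Position 4: "a" => MATCH
  Position 5: "c" => no
  Position 6: "b" => no
  Position 7: "b" => no
  Position 8: "b" => no
  Position 9: "b" => no
  Position 10: "a" => MATCH
  Position 11: "c" => no
  Position 12: "c" => no
  Position 13: "c" => no
Total occurrences: 5

5


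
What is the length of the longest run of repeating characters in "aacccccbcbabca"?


Input: "aacccccbcbabca"
Scanning for longest run:
  Position 1 ('a'): continues run of 'a', length=2
  Position 2 ('c'): new char, reset run to 1
  Position 3 ('c'): continues run of 'c', length=2
  Position 4 ('c'): continues run of 'c', length=3
  Position 5 ('c'): continues run of 'c', length=4
  Position 6 ('c'): continues run of 'c', length=5
  Position 7 ('b'): new char, reset run to 1
  Position 8 ('c'): new char, reset run to 1
  Position 9 ('b'): new char, reset run to 1
  Position 10 ('a'): new char, reset run to 1
  Position 11 ('b'): new char, reset run to 1
  Position 12 ('c'): new char, reset run to 1
  Position 13 ('a'): new char, reset run to 1
Longest run: 'c' with length 5

5


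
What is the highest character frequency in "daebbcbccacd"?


Input: daebbcbccacd
Character counts:
  'a': 2
  'b': 3
  'c': 4
  'd': 2
  'e': 1
Maximum frequency: 4

4


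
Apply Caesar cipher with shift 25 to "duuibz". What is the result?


Caesar cipher: shift "duuibz" by 25
  'd' (pos 3) + 25 = pos 2 = 'c'
  'u' (pos 20) + 25 = pos 19 = 't'
  'u' (pos 20) + 25 = pos 19 = 't'
  'i' (pos 8) + 25 = pos 7 = 'h'
  'b' (pos 1) + 25 = pos 0 = 'a'
  'z' (pos 25) + 25 = pos 24 = 'y'
Result: ctthay

ctthay


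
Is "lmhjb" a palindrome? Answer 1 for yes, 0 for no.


Input: lmhjb
Reversed: bjhml
  Compare pos 0 ('l') with pos 4 ('b'): MISMATCH
  Compare pos 1 ('m') with pos 3 ('j'): MISMATCH
Result: not a palindrome

0


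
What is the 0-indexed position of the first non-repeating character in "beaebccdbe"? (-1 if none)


Input: beaebccdbe
Character frequencies:
  'a': 1
  'b': 3
  'c': 2
  'd': 1
  'e': 3
Scanning left to right for freq == 1:
  Position 0 ('b'): freq=3, skip
  Position 1 ('e'): freq=3, skip
  Position 2 ('a'): unique! => answer = 2

2


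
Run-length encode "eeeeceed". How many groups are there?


Input: eeeeceed
Scanning for consecutive runs:
  Group 1: 'e' x 4 (positions 0-3)
  Group 2: 'c' x 1 (positions 4-4)
  Group 3: 'e' x 2 (positions 5-6)
  Group 4: 'd' x 1 (positions 7-7)
Total groups: 4

4


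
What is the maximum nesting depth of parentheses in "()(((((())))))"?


Input: "()(((((())))))"
Tracking depth:
  Position 0 '(': depth becomes 1
  Position 1 ')': depth becomes 0
  Position 2 '(': depth becomes 1
  Position 3 '(': depth becomes 2
  Position 4 '(': depth becomes 3
  Position 5 '(': depth becomes 4
  Position 6 '(': depth becomes 5
  Position 7 '(': depth becomes 6
  Position 8 ')': depth becomes 5
  Position 9 ')': depth becomes 4
  Position 10 ')': depth becomes 3
  Position 11 ')': depth becomes 2
  Position 12 ')': depth becomes 1
  Position 13 ')': depth becomes 0
Maximum depth reached: 6

6


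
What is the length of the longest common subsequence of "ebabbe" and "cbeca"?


LCS of "ebabbe" and "cbeca"
DP table:
           c    b    e    c    a
      0    0    0    0    0    0
  e   0    0    0    1    1    1
  b   0    0    1    1    1    1
  a   0    0    1    1    1    2
  b   0    0    1    1    1    2
  b   0    0    1    1    1    2
  e   0    0    1    2    2    2
LCS length = dp[6][5] = 2

2


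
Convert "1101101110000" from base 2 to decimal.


Input: "1101101110000" in base 2
Positional expansion:
  Digit '1' (value 1) x 2^12 = 4096
  Digit '1' (value 1) x 2^11 = 2048
  Digit '0' (value 0) x 2^10 = 0
  Digit '1' (value 1) x 2^9 = 512
  Digit '1' (value 1) x 2^8 = 256
  Digit '0' (value 0) x 2^7 = 0
  Digit '1' (value 1) x 2^6 = 64
  Digit '1' (value 1) x 2^5 = 32
  Digit '1' (value 1) x 2^4 = 16
  Digit '0' (value 0) x 2^3 = 0
  Digit '0' (value 0) x 2^2 = 0
  Digit '0' (value 0) x 2^1 = 0
  Digit '0' (value 0) x 2^0 = 0
Sum = 7024

7024


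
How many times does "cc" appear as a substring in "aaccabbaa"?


Searching for "cc" in "aaccabbaa"
Scanning each position:
  Position 0: "aa" => no
  Position 1: "ac" => no
  Position 2: "cc" => MATCH
  Position 3: "ca" => no
  Position 4: "ab" => no
  Position 5: "bb" => no
  Position 6: "ba" => no
  Position 7: "aa" => no
Total occurrences: 1

1


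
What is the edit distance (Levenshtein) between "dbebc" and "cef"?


Computing edit distance: "dbebc" -> "cef"
DP table:
           c    e    f
      0    1    2    3
  d   1    1    2    3
  b   2    2    2    3
  e   3    3    2    3
  b   4    4    3    3
  c   5    4    4    4
Edit distance = dp[5][3] = 4

4


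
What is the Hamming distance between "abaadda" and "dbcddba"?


Comparing "abaadda" and "dbcddba" position by position:
  Position 0: 'a' vs 'd' => differ
  Position 1: 'b' vs 'b' => same
  Position 2: 'a' vs 'c' => differ
  Position 3: 'a' vs 'd' => differ
  Position 4: 'd' vs 'd' => same
  Position 5: 'd' vs 'b' => differ
  Position 6: 'a' vs 'a' => same
Total differences (Hamming distance): 4

4


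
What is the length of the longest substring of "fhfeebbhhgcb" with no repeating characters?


Input: "fhfeebbhhgcb"
Sliding window (track last position of each char):
  Position 0 ('f'): window [0,0] length 1 -- new best
  Position 1 ('h'): window [0,1] length 2 -- new best
  Position 2 ('f'): repeat (last at 0), move window start to 1
  Position 2 ('f'): window [1,2] length 2
  Position 3 ('e'): window [1,3] length 3 -- new best
  Position 4 ('e'): repeat (last at 3), move window start to 4
  Position 4 ('e'): window [4,4] length 1
  Position 5 ('b'): window [4,5] length 2
  Position 6 ('b'): repeat (last at 5), move window start to 6
  Position 6 ('b'): window [6,6] length 1
  Position 7 ('h'): window [6,7] length 2
  Position 8 ('h'): repeat (last at 7), move window start to 8
  Position 8 ('h'): window [8,8] length 1
  Position 9 ('g'): window [8,9] length 2
  Position 10 ('c'): window [8,10] length 3
  Position 11 ('b'): window [8,11] length 4 -- new best
Longest substring with no repeats: "hgcb" with length 4

4


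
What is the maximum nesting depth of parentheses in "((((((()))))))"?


Input: "((((((()))))))"
Tracking depth:
  Position 0 '(': depth becomes 1
  Position 1 '(': depth becomes 2
  Position 2 '(': depth becomes 3
  Position 3 '(': depth becomes 4
  Position 4 '(': depth becomes 5
  Position 5 '(': depth becomes 6
  Position 6 '(': depth becomes 7
  Position 7 ')': depth becomes 6
  Position 8 ')': depth becomes 5
  Position 9 ')': depth becomes 4
  Position 10 ')': depth becomes 3
  Position 11 ')': depth becomes 2
  Position 12 ')': depth becomes 1
  Position 13 ')': depth becomes 0
Maximum depth reached: 7

7


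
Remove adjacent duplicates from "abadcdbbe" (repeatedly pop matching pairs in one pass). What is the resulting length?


Input: abadcdbbe
Stack-based adjacent duplicate removal:
  Read 'a': push. Stack: a
  Read 'b': push. Stack: ab
  Read 'a': push. Stack: aba
  Read 'd': push. Stack: abad
  Read 'c': push. Stack: abadc
  Read 'd': push. Stack: abadcd
  Read 'b': push. Stack: abadcdb
  Read 'b': matches stack top 'b' => pop. Stack: abadcd
  Read 'e': push. Stack: abadcde
Final stack: "abadcde" (length 7)

7


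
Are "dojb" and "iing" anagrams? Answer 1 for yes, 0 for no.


Strings: "dojb", "iing"
Sorted first:  bdjo
Sorted second: giin
Differ at position 0: 'b' vs 'g' => not anagrams

0


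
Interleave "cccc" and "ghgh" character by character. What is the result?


Interleaving "cccc" and "ghgh":
  Position 0: 'c' from first, 'g' from second => "cg"
  Position 1: 'c' from first, 'h' from second => "ch"
  Position 2: 'c' from first, 'g' from second => "cg"
  Position 3: 'c' from first, 'h' from second => "ch"
Result: cgchcgch

cgchcgch


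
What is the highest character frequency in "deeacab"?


Input: deeacab
Character counts:
  'a': 2
  'b': 1
  'c': 1
  'd': 1
  'e': 2
Maximum frequency: 2

2


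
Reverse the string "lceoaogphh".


Input: lceoaogphh
Reading characters right to left:
  Position 9: 'h'
  Position 8: 'h'
  Position 7: 'p'
  Position 6: 'g'
  Position 5: 'o'
  Position 4: 'a'
  Position 3: 'o'
  Position 2: 'e'
  Position 1: 'c'
  Position 0: 'l'
Reversed: hhpgoaoecl

hhpgoaoecl


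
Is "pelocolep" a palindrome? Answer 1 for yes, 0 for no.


Input: pelocolep
Reversed: pelocolep
  Compare pos 0 ('p') with pos 8 ('p'): match
  Compare pos 1 ('e') with pos 7 ('e'): match
  Compare pos 2 ('l') with pos 6 ('l'): match
  Compare pos 3 ('o') with pos 5 ('o'): match
Result: palindrome

1


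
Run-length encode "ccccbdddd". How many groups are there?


Input: ccccbdddd
Scanning for consecutive runs:
  Group 1: 'c' x 4 (positions 0-3)
  Group 2: 'b' x 1 (positions 4-4)
  Group 3: 'd' x 4 (positions 5-8)
Total groups: 3

3


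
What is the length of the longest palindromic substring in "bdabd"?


Input: "bdabd"
Checking substrings for palindromes:
  No multi-char palindromic substrings found
Longest palindromic substring: "b" with length 1

1


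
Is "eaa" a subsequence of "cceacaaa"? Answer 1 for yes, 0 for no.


Check if "eaa" is a subsequence of "cceacaaa"
Greedy scan:
  Position 0 ('c'): no match needed
  Position 1 ('c'): no match needed
  Position 2 ('e'): matches sub[0] = 'e'
  Position 3 ('a'): matches sub[1] = 'a'
  Position 4 ('c'): no match needed
  Position 5 ('a'): matches sub[2] = 'a'
  Position 6 ('a'): no match needed
  Position 7 ('a'): no match needed
All 3 characters matched => is a subsequence

1


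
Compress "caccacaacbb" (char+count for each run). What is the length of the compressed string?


Input: caccacaacbb
Runs:
  'c' x 1 => "c1"
  'a' x 1 => "a1"
  'c' x 2 => "c2"
  'a' x 1 => "a1"
  'c' x 1 => "c1"
  'a' x 2 => "a2"
  'c' x 1 => "c1"
  'b' x 2 => "b2"
Compressed: "c1a1c2a1c1a2c1b2"
Compressed length: 16

16


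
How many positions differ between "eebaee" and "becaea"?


Comparing "eebaee" and "becaea" position by position:
  Position 0: 'e' vs 'b' => DIFFER
  Position 1: 'e' vs 'e' => same
  Position 2: 'b' vs 'c' => DIFFER
  Position 3: 'a' vs 'a' => same
  Position 4: 'e' vs 'e' => same
  Position 5: 'e' vs 'a' => DIFFER
Positions that differ: 3

3


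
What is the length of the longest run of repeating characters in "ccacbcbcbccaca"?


Input: "ccacbcbcbccaca"
Scanning for longest run:
  Position 1 ('c'): continues run of 'c', length=2
  Position 2 ('a'): new char, reset run to 1
  Position 3 ('c'): new char, reset run to 1
  Position 4 ('b'): new char, reset run to 1
  Position 5 ('c'): new char, reset run to 1
  Position 6 ('b'): new char, reset run to 1
  Position 7 ('c'): new char, reset run to 1
  Position 8 ('b'): new char, reset run to 1
  Position 9 ('c'): new char, reset run to 1
  Position 10 ('c'): continues run of 'c', length=2
  Position 11 ('a'): new char, reset run to 1
  Position 12 ('c'): new char, reset run to 1
  Position 13 ('a'): new char, reset run to 1
Longest run: 'c' with length 2

2


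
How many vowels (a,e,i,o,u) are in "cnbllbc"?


Input: cnbllbc
Checking each character:
  'c' at position 0: consonant
  'n' at position 1: consonant
  'b' at position 2: consonant
  'l' at position 3: consonant
  'l' at position 4: consonant
  'b' at position 5: consonant
  'c' at position 6: consonant
Total vowels: 0

0


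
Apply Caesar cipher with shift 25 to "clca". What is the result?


Caesar cipher: shift "clca" by 25
  'c' (pos 2) + 25 = pos 1 = 'b'
  'l' (pos 11) + 25 = pos 10 = 'k'
  'c' (pos 2) + 25 = pos 1 = 'b'
  'a' (pos 0) + 25 = pos 25 = 'z'
Result: bkbz

bkbz


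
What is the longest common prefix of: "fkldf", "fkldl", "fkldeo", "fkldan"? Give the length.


Words: fkldf, fkldl, fkldeo, fkldan
  Position 0: all 'f' => match
  Position 1: all 'k' => match
  Position 2: all 'l' => match
  Position 3: all 'd' => match
  Position 4: ('f', 'l', 'e', 'a') => mismatch, stop
LCP = "fkld" (length 4)

4


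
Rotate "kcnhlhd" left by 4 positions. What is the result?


Input: "kcnhlhd", rotate left by 4
First 4 characters: "kcnh"
Remaining characters: "lhd"
Concatenate remaining + first: "lhd" + "kcnh" = "lhdkcnh"

lhdkcnh


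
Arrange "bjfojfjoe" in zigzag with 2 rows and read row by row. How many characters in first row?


Zigzag "bjfojfjoe" into 2 rows:
Placing characters:
  'b' => row 0
  'j' => row 1
  'f' => row 0
  'o' => row 1
  'j' => row 0
  'f' => row 1
  'j' => row 0
  'o' => row 1
  'e' => row 0
Rows:
  Row 0: "bfjje"
  Row 1: "jofo"
First row length: 5

5


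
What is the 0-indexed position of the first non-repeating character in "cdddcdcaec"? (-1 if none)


Input: cdddcdcaec
Character frequencies:
  'a': 1
  'c': 4
  'd': 4
  'e': 1
Scanning left to right for freq == 1:
  Position 0 ('c'): freq=4, skip
  Position 1 ('d'): freq=4, skip
  Position 2 ('d'): freq=4, skip
  Position 3 ('d'): freq=4, skip
  Position 4 ('c'): freq=4, skip
  Position 5 ('d'): freq=4, skip
  Position 6 ('c'): freq=4, skip
  Position 7 ('a'): unique! => answer = 7

7


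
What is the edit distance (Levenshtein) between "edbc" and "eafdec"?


Computing edit distance: "edbc" -> "eafdec"
DP table:
           e    a    f    d    e    c
      0    1    2    3    4    5    6
  e   1    0    1    2    3    4    5
  d   2    1    1    2    2    3    4
  b   3    2    2    2    3    3    4
  c   4    3    3    3    3    4    3
Edit distance = dp[4][6] = 3

3


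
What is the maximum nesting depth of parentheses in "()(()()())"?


Input: "()(()()())"
Tracking depth:
  Position 0 '(': depth becomes 1
  Position 1 ')': depth becomes 0
  Position 2 '(': depth becomes 1
  Position 3 '(': depth becomes 2
  Position 4 ')': depth becomes 1
  Position 5 '(': depth becomes 2
  Position 6 ')': depth becomes 1
  Position 7 '(': depth becomes 2
  Position 8 ')': depth becomes 1
  Position 9 ')': depth becomes 0
Maximum depth reached: 2

2


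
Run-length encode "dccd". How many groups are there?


Input: dccd
Scanning for consecutive runs:
  Group 1: 'd' x 1 (positions 0-0)
  Group 2: 'c' x 2 (positions 1-2)
  Group 3: 'd' x 1 (positions 3-3)
Total groups: 3

3


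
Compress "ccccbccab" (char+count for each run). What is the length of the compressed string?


Input: ccccbccab
Runs:
  'c' x 4 => "c4"
  'b' x 1 => "b1"
  'c' x 2 => "c2"
  'a' x 1 => "a1"
  'b' x 1 => "b1"
Compressed: "c4b1c2a1b1"
Compressed length: 10

10


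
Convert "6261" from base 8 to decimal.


Input: "6261" in base 8
Positional expansion:
  Digit '6' (value 6) x 8^3 = 3072
  Digit '2' (value 2) x 8^2 = 128
  Digit '6' (value 6) x 8^1 = 48
  Digit '1' (value 1) x 8^0 = 1
Sum = 3249

3249


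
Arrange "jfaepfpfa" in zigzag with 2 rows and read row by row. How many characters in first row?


Zigzag "jfaepfpfa" into 2 rows:
Placing characters:
  'j' => row 0
  'f' => row 1
  'a' => row 0
  'e' => row 1
  'p' => row 0
  'f' => row 1
  'p' => row 0
  'f' => row 1
  'a' => row 0
Rows:
  Row 0: "jappa"
  Row 1: "feff"
First row length: 5

5


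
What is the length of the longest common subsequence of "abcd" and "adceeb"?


LCS of "abcd" and "adceeb"
DP table:
           a    d    c    e    e    b
      0    0    0    0    0    0    0
  a   0    1    1    1    1    1    1
  b   0    1    1    1    1    1    2
  c   0    1    1    2    2    2    2
  d   0    1    2    2    2    2    2
LCS length = dp[4][6] = 2

2


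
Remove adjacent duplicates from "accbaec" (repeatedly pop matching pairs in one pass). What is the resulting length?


Input: accbaec
Stack-based adjacent duplicate removal:
  Read 'a': push. Stack: a
  Read 'c': push. Stack: ac
  Read 'c': matches stack top 'c' => pop. Stack: a
  Read 'b': push. Stack: ab
  Read 'a': push. Stack: aba
  Read 'e': push. Stack: abae
  Read 'c': push. Stack: abaec
Final stack: "abaec" (length 5)

5


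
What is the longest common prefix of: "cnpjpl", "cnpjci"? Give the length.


Words: cnpjpl, cnpjci
  Position 0: all 'c' => match
  Position 1: all 'n' => match
  Position 2: all 'p' => match
  Position 3: all 'j' => match
  Position 4: ('p', 'c') => mismatch, stop
LCP = "cnpj" (length 4)

4


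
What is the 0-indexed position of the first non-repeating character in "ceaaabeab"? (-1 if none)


Input: ceaaabeab
Character frequencies:
  'a': 4
  'b': 2
  'c': 1
  'e': 2
Scanning left to right for freq == 1:
  Position 0 ('c'): unique! => answer = 0

0


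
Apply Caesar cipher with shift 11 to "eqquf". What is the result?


Caesar cipher: shift "eqquf" by 11
  'e' (pos 4) + 11 = pos 15 = 'p'
  'q' (pos 16) + 11 = pos 1 = 'b'
  'q' (pos 16) + 11 = pos 1 = 'b'
  'u' (pos 20) + 11 = pos 5 = 'f'
  'f' (pos 5) + 11 = pos 16 = 'q'
Result: pbbfq

pbbfq


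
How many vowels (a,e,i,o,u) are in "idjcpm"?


Input: idjcpm
Checking each character:
  'i' at position 0: vowel (running total: 1)
  'd' at position 1: consonant
  'j' at position 2: consonant
  'c' at position 3: consonant
  'p' at position 4: consonant
  'm' at position 5: consonant
Total vowels: 1

1


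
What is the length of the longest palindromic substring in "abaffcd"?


Input: "abaffcd"
Checking substrings for palindromes:
  [0:3] "aba" (len 3) => palindrome
  [3:5] "ff" (len 2) => palindrome
Longest palindromic substring: "aba" with length 3

3


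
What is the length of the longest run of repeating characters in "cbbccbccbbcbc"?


Input: "cbbccbccbbcbc"
Scanning for longest run:
  Position 1 ('b'): new char, reset run to 1
  Position 2 ('b'): continues run of 'b', length=2
  Position 3 ('c'): new char, reset run to 1
  Position 4 ('c'): continues run of 'c', length=2
  Position 5 ('b'): new char, reset run to 1
  Position 6 ('c'): new char, reset run to 1
  Position 7 ('c'): continues run of 'c', length=2
  Position 8 ('b'): new char, reset run to 1
  Position 9 ('b'): continues run of 'b', length=2
  Position 10 ('c'): new char, reset run to 1
  Position 11 ('b'): new char, reset run to 1
  Position 12 ('c'): new char, reset run to 1
Longest run: 'b' with length 2

2


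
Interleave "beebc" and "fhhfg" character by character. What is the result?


Interleaving "beebc" and "fhhfg":
  Position 0: 'b' from first, 'f' from second => "bf"
  Position 1: 'e' from first, 'h' from second => "eh"
  Position 2: 'e' from first, 'h' from second => "eh"
  Position 3: 'b' from first, 'f' from second => "bf"
  Position 4: 'c' from first, 'g' from second => "cg"
Result: bfehehbfcg

bfehehbfcg


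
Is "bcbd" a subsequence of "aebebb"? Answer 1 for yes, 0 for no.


Check if "bcbd" is a subsequence of "aebebb"
Greedy scan:
  Position 0 ('a'): no match needed
  Position 1 ('e'): no match needed
  Position 2 ('b'): matches sub[0] = 'b'
  Position 3 ('e'): no match needed
  Position 4 ('b'): no match needed
  Position 5 ('b'): no match needed
Only matched 1/4 characters => not a subsequence

0


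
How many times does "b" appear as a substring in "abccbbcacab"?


Searching for "b" in "abccbbcacab"
Scanning each position:
  Position 0: "a" => no
  Position 1: "b" => MATCH
  Position 2: "c" => no
  Position 3: "c" => no
  Position 4: "b" => MATCH
  Position 5: "b" => MATCH
  Position 6: "c" => no
  Position 7: "a" => no
  Position 8: "c" => no
  Position 9: "a" => no
  Position 10: "b" => MATCH
Total occurrences: 4

4


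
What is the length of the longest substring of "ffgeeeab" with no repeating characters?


Input: "ffgeeeab"
Sliding window (track last position of each char):
  Position 0 ('f'): window [0,0] length 1 -- new best
  Position 1 ('f'): repeat (last at 0), move window start to 1
  Position 1 ('f'): window [1,1] length 1
  Position 2 ('g'): window [1,2] length 2 -- new best
  Position 3 ('e'): window [1,3] length 3 -- new best
  Position 4 ('e'): repeat (last at 3), move window start to 4
  Position 4 ('e'): window [4,4] length 1
  Position 5 ('e'): repeat (last at 4), move window start to 5
  Position 5 ('e'): window [5,5] length 1
  Position 6 ('a'): window [5,6] length 2
  Position 7 ('b'): window [5,7] length 3
Longest substring with no repeats: "fge" with length 3

3


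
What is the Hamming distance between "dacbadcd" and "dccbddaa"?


Comparing "dacbadcd" and "dccbddaa" position by position:
  Position 0: 'd' vs 'd' => same
  Position 1: 'a' vs 'c' => differ
  Position 2: 'c' vs 'c' => same
  Position 3: 'b' vs 'b' => same
  Position 4: 'a' vs 'd' => differ
  Position 5: 'd' vs 'd' => same
  Position 6: 'c' vs 'a' => differ
  Position 7: 'd' vs 'a' => differ
Total differences (Hamming distance): 4

4


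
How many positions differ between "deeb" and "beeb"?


Comparing "deeb" and "beeb" position by position:
  Position 0: 'd' vs 'b' => DIFFER
  Position 1: 'e' vs 'e' => same
  Position 2: 'e' vs 'e' => same
  Position 3: 'b' vs 'b' => same
Positions that differ: 1

1


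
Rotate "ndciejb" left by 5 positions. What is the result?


Input: "ndciejb", rotate left by 5
First 5 characters: "ndcie"
Remaining characters: "jb"
Concatenate remaining + first: "jb" + "ndcie" = "jbndcie"

jbndcie


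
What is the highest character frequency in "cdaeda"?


Input: cdaeda
Character counts:
  'a': 2
  'c': 1
  'd': 2
  'e': 1
Maximum frequency: 2

2


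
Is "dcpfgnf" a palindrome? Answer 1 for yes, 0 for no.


Input: dcpfgnf
Reversed: fngfpcd
  Compare pos 0 ('d') with pos 6 ('f'): MISMATCH
  Compare pos 1 ('c') with pos 5 ('n'): MISMATCH
  Compare pos 2 ('p') with pos 4 ('g'): MISMATCH
Result: not a palindrome

0


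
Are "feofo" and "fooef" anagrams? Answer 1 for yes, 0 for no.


Strings: "feofo", "fooef"
Sorted first:  effoo
Sorted second: effoo
Sorted forms match => anagrams

1


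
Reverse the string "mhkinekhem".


Input: mhkinekhem
Reading characters right to left:
  Position 9: 'm'
  Position 8: 'e'
  Position 7: 'h'
  Position 6: 'k'
  Position 5: 'e'
  Position 4: 'n'
  Position 3: 'i'
  Position 2: 'k'
  Position 1: 'h'
  Position 0: 'm'
Reversed: mehkenikhm

mehkenikhm


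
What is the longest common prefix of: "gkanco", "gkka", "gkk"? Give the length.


Words: gkanco, gkka, gkk
  Position 0: all 'g' => match
  Position 1: all 'k' => match
  Position 2: ('a', 'k', 'k') => mismatch, stop
LCP = "gk" (length 2)

2


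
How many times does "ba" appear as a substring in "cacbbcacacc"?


Searching for "ba" in "cacbbcacacc"
Scanning each position:
  Position 0: "ca" => no
  Position 1: "ac" => no
  Position 2: "cb" => no
  Position 3: "bb" => no
  Position 4: "bc" => no
  Position 5: "ca" => no
  Position 6: "ac" => no
  Position 7: "ca" => no
  Position 8: "ac" => no
  Position 9: "cc" => no
Total occurrences: 0

0


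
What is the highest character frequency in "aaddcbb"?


Input: aaddcbb
Character counts:
  'a': 2
  'b': 2
  'c': 1
  'd': 2
Maximum frequency: 2

2


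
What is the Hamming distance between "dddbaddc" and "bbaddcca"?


Comparing "dddbaddc" and "bbaddcca" position by position:
  Position 0: 'd' vs 'b' => differ
  Position 1: 'd' vs 'b' => differ
  Position 2: 'd' vs 'a' => differ
  Position 3: 'b' vs 'd' => differ
  Position 4: 'a' vs 'd' => differ
  Position 5: 'd' vs 'c' => differ
  Position 6: 'd' vs 'c' => differ
  Position 7: 'c' vs 'a' => differ
Total differences (Hamming distance): 8

8


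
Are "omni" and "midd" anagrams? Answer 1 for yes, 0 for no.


Strings: "omni", "midd"
Sorted first:  imno
Sorted second: ddim
Differ at position 0: 'i' vs 'd' => not anagrams

0


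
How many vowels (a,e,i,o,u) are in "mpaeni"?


Input: mpaeni
Checking each character:
  'm' at position 0: consonant
  'p' at position 1: consonant
  'a' at position 2: vowel (running total: 1)
  'e' at position 3: vowel (running total: 2)
  'n' at position 4: consonant
  'i' at position 5: vowel (running total: 3)
Total vowels: 3

3


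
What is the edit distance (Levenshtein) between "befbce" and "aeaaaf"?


Computing edit distance: "befbce" -> "aeaaaf"
DP table:
           a    e    a    a    a    f
      0    1    2    3    4    5    6
  b   1    1    2    3    4    5    6
  e   2    2    1    2    3    4    5
  f   3    3    2    2    3    4    4
  b   4    4    3    3    3    4    5
  c   5    5    4    4    4    4    5
  e   6    6    5    5    5    5    5
Edit distance = dp[6][6] = 5

5


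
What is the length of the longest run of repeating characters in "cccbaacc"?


Input: "cccbaacc"
Scanning for longest run:
  Position 1 ('c'): continues run of 'c', length=2
  Position 2 ('c'): continues run of 'c', length=3
  Position 3 ('b'): new char, reset run to 1
  Position 4 ('a'): new char, reset run to 1
  Position 5 ('a'): continues run of 'a', length=2
  Position 6 ('c'): new char, reset run to 1
  Position 7 ('c'): continues run of 'c', length=2
Longest run: 'c' with length 3

3


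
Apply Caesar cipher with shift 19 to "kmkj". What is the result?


Caesar cipher: shift "kmkj" by 19
  'k' (pos 10) + 19 = pos 3 = 'd'
  'm' (pos 12) + 19 = pos 5 = 'f'
  'k' (pos 10) + 19 = pos 3 = 'd'
  'j' (pos 9) + 19 = pos 2 = 'c'
Result: dfdc

dfdc


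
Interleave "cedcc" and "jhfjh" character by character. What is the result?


Interleaving "cedcc" and "jhfjh":
  Position 0: 'c' from first, 'j' from second => "cj"
  Position 1: 'e' from first, 'h' from second => "eh"
  Position 2: 'd' from first, 'f' from second => "df"
  Position 3: 'c' from first, 'j' from second => "cj"
  Position 4: 'c' from first, 'h' from second => "ch"
Result: cjehdfcjch

cjehdfcjch


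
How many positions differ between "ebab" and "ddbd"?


Comparing "ebab" and "ddbd" position by position:
  Position 0: 'e' vs 'd' => DIFFER
  Position 1: 'b' vs 'd' => DIFFER
  Position 2: 'a' vs 'b' => DIFFER
  Position 3: 'b' vs 'd' => DIFFER
Positions that differ: 4

4


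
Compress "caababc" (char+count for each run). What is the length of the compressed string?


Input: caababc
Runs:
  'c' x 1 => "c1"
  'a' x 2 => "a2"
  'b' x 1 => "b1"
  'a' x 1 => "a1"
  'b' x 1 => "b1"
  'c' x 1 => "c1"
Compressed: "c1a2b1a1b1c1"
Compressed length: 12

12


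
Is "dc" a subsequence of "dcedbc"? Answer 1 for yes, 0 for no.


Check if "dc" is a subsequence of "dcedbc"
Greedy scan:
  Position 0 ('d'): matches sub[0] = 'd'
  Position 1 ('c'): matches sub[1] = 'c'
  Position 2 ('e'): no match needed
  Position 3 ('d'): no match needed
  Position 4 ('b'): no match needed
  Position 5 ('c'): no match needed
All 2 characters matched => is a subsequence

1


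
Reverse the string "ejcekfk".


Input: ejcekfk
Reading characters right to left:
  Position 6: 'k'
  Position 5: 'f'
  Position 4: 'k'
  Position 3: 'e'
  Position 2: 'c'
  Position 1: 'j'
  Position 0: 'e'
Reversed: kfkecje

kfkecje


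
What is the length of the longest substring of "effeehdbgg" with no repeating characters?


Input: "effeehdbgg"
Sliding window (track last position of each char):
  Position 0 ('e'): window [0,0] length 1 -- new best
  Position 1 ('f'): window [0,1] length 2 -- new best
  Position 2 ('f'): repeat (last at 1), move window start to 2
  Position 2 ('f'): window [2,2] length 1
  Position 3 ('e'): window [2,3] length 2
  Position 4 ('e'): repeat (last at 3), move window start to 4
  Position 4 ('e'): window [4,4] length 1
  Position 5 ('h'): window [4,5] length 2
  Position 6 ('d'): window [4,6] length 3 -- new best
  Position 7 ('b'): window [4,7] length 4 -- new best
  Position 8 ('g'): window [4,8] length 5 -- new best
  Position 9 ('g'): repeat (last at 8), move window start to 9
  Position 9 ('g'): window [9,9] length 1
Longest substring with no repeats: "ehdbg" with length 5

5


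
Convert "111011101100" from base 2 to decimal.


Input: "111011101100" in base 2
Positional expansion:
  Digit '1' (value 1) x 2^11 = 2048
  Digit '1' (value 1) x 2^10 = 1024
  Digit '1' (value 1) x 2^9 = 512
  Digit '0' (value 0) x 2^8 = 0
  Digit '1' (value 1) x 2^7 = 128
  Digit '1' (value 1) x 2^6 = 64
  Digit '1' (value 1) x 2^5 = 32
  Digit '0' (value 0) x 2^4 = 0
  Digit '1' (value 1) x 2^3 = 8
  Digit '1' (value 1) x 2^2 = 4
  Digit '0' (value 0) x 2^1 = 0
  Digit '0' (value 0) x 2^0 = 0
Sum = 3820

3820


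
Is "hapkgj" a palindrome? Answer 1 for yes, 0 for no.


Input: hapkgj
Reversed: jgkpah
  Compare pos 0 ('h') with pos 5 ('j'): MISMATCH
  Compare pos 1 ('a') with pos 4 ('g'): MISMATCH
  Compare pos 2 ('p') with pos 3 ('k'): MISMATCH
Result: not a palindrome

0


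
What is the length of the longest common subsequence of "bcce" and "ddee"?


LCS of "bcce" and "ddee"
DP table:
           d    d    e    e
      0    0    0    0    0
  b   0    0    0    0    0
  c   0    0    0    0    0
  c   0    0    0    0    0
  e   0    0    0    1    1
LCS length = dp[4][4] = 1

1


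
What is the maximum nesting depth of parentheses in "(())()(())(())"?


Input: "(())()(())(())"
Tracking depth:
  Position 0 '(': depth becomes 1
  Position 1 '(': depth becomes 2
  Position 2 ')': depth becomes 1
  Position 3 ')': depth becomes 0
  Position 4 '(': depth becomes 1
  Position 5 ')': depth becomes 0
  Position 6 '(': depth becomes 1
  Position 7 '(': depth becomes 2
  Position 8 ')': depth becomes 1
  Position 9 ')': depth becomes 0
  Position 10 '(': depth becomes 1
  Position 11 '(': depth becomes 2
  Position 12 ')': depth becomes 1
  Position 13 ')': depth becomes 0
Maximum depth reached: 2

2


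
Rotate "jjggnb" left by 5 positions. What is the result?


Input: "jjggnb", rotate left by 5
First 5 characters: "jjggn"
Remaining characters: "b"
Concatenate remaining + first: "b" + "jjggn" = "bjjggn"

bjjggn


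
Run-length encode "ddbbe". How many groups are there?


Input: ddbbe
Scanning for consecutive runs:
  Group 1: 'd' x 2 (positions 0-1)
  Group 2: 'b' x 2 (positions 2-3)
  Group 3: 'e' x 1 (positions 4-4)
Total groups: 3

3


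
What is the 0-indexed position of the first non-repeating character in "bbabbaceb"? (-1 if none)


Input: bbabbaceb
Character frequencies:
  'a': 2
  'b': 5
  'c': 1
  'e': 1
Scanning left to right for freq == 1:
  Position 0 ('b'): freq=5, skip
  Position 1 ('b'): freq=5, skip
  Position 2 ('a'): freq=2, skip
  Position 3 ('b'): freq=5, skip
  Position 4 ('b'): freq=5, skip
  Position 5 ('a'): freq=2, skip
  Position 6 ('c'): unique! => answer = 6

6


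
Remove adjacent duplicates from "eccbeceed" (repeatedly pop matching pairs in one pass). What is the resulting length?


Input: eccbeceed
Stack-based adjacent duplicate removal:
  Read 'e': push. Stack: e
  Read 'c': push. Stack: ec
  Read 'c': matches stack top 'c' => pop. Stack: e
  Read 'b': push. Stack: eb
  Read 'e': push. Stack: ebe
  Read 'c': push. Stack: ebec
  Read 'e': push. Stack: ebece
  Read 'e': matches stack top 'e' => pop. Stack: ebec
  Read 'd': push. Stack: ebecd
Final stack: "ebecd" (length 5)

5


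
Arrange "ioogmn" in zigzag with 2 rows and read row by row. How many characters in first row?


Zigzag "ioogmn" into 2 rows:
Placing characters:
  'i' => row 0
  'o' => row 1
  'o' => row 0
  'g' => row 1
  'm' => row 0
  'n' => row 1
Rows:
  Row 0: "iom"
  Row 1: "ogn"
First row length: 3

3


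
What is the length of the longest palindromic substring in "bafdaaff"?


Input: "bafdaaff"
Checking substrings for palindromes:
  [4:6] "aa" (len 2) => palindrome
  [6:8] "ff" (len 2) => palindrome
Longest palindromic substring: "aa" with length 2

2


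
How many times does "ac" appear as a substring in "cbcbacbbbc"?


Searching for "ac" in "cbcbacbbbc"
Scanning each position:
  Position 0: "cb" => no
  Position 1: "bc" => no
  Position 2: "cb" => no
  Position 3: "ba" => no
  Position 4: "ac" => MATCH
  Position 5: "cb" => no
  Position 6: "bb" => no
  Position 7: "bb" => no
  Position 8: "bc" => no
Total occurrences: 1

1


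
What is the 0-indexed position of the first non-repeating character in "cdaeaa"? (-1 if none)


Input: cdaeaa
Character frequencies:
  'a': 3
  'c': 1
  'd': 1
  'e': 1
Scanning left to right for freq == 1:
  Position 0 ('c'): unique! => answer = 0

0


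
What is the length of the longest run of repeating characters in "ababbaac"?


Input: "ababbaac"
Scanning for longest run:
  Position 1 ('b'): new char, reset run to 1
  Position 2 ('a'): new char, reset run to 1
  Position 3 ('b'): new char, reset run to 1
  Position 4 ('b'): continues run of 'b', length=2
  Position 5 ('a'): new char, reset run to 1
  Position 6 ('a'): continues run of 'a', length=2
  Position 7 ('c'): new char, reset run to 1
Longest run: 'b' with length 2

2


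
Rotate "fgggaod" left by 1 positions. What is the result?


Input: "fgggaod", rotate left by 1
First 1 characters: "f"
Remaining characters: "gggaod"
Concatenate remaining + first: "gggaod" + "f" = "gggaodf"

gggaodf


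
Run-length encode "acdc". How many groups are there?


Input: acdc
Scanning for consecutive runs:
  Group 1: 'a' x 1 (positions 0-0)
  Group 2: 'c' x 1 (positions 1-1)
  Group 3: 'd' x 1 (positions 2-2)
  Group 4: 'c' x 1 (positions 3-3)
Total groups: 4

4


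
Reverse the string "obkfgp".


Input: obkfgp
Reading characters right to left:
  Position 5: 'p'
  Position 4: 'g'
  Position 3: 'f'
  Position 2: 'k'
  Position 1: 'b'
  Position 0: 'o'
Reversed: pgfkbo

pgfkbo


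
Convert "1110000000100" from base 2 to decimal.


Input: "1110000000100" in base 2
Positional expansion:
  Digit '1' (value 1) x 2^12 = 4096
  Digit '1' (value 1) x 2^11 = 2048
  Digit '1' (value 1) x 2^10 = 1024
  Digit '0' (value 0) x 2^9 = 0
  Digit '0' (value 0) x 2^8 = 0
  Digit '0' (value 0) x 2^7 = 0
  Digit '0' (value 0) x 2^6 = 0
  Digit '0' (value 0) x 2^5 = 0
  Digit '0' (value 0) x 2^4 = 0
  Digit '0' (value 0) x 2^3 = 0
  Digit '1' (value 1) x 2^2 = 4
  Digit '0' (value 0) x 2^1 = 0
  Digit '0' (value 0) x 2^0 = 0
Sum = 7172

7172


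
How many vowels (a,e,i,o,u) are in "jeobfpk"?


Input: jeobfpk
Checking each character:
  'j' at position 0: consonant
  'e' at position 1: vowel (running total: 1)
  'o' at position 2: vowel (running total: 2)
  'b' at position 3: consonant
  'f' at position 4: consonant
  'p' at position 5: consonant
  'k' at position 6: consonant
Total vowels: 2

2


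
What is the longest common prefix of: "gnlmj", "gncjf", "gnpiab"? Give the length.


Words: gnlmj, gncjf, gnpiab
  Position 0: all 'g' => match
  Position 1: all 'n' => match
  Position 2: ('l', 'c', 'p') => mismatch, stop
LCP = "gn" (length 2)

2


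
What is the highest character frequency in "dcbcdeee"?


Input: dcbcdeee
Character counts:
  'b': 1
  'c': 2
  'd': 2
  'e': 3
Maximum frequency: 3

3


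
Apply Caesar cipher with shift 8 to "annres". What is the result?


Caesar cipher: shift "annres" by 8
  'a' (pos 0) + 8 = pos 8 = 'i'
  'n' (pos 13) + 8 = pos 21 = 'v'
  'n' (pos 13) + 8 = pos 21 = 'v'
  'r' (pos 17) + 8 = pos 25 = 'z'
  'e' (pos 4) + 8 = pos 12 = 'm'
  's' (pos 18) + 8 = pos 0 = 'a'
Result: ivvzma

ivvzma


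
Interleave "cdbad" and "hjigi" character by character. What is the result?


Interleaving "cdbad" and "hjigi":
  Position 0: 'c' from first, 'h' from second => "ch"
  Position 1: 'd' from first, 'j' from second => "dj"
  Position 2: 'b' from first, 'i' from second => "bi"
  Position 3: 'a' from first, 'g' from second => "ag"
  Position 4: 'd' from first, 'i' from second => "di"
Result: chdjbiagdi

chdjbiagdi


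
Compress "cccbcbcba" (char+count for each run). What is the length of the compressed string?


Input: cccbcbcba
Runs:
  'c' x 3 => "c3"
  'b' x 1 => "b1"
  'c' x 1 => "c1"
  'b' x 1 => "b1"
  'c' x 1 => "c1"
  'b' x 1 => "b1"
  'a' x 1 => "a1"
Compressed: "c3b1c1b1c1b1a1"
Compressed length: 14

14


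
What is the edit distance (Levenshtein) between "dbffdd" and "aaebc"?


Computing edit distance: "dbffdd" -> "aaebc"
DP table:
           a    a    e    b    c
      0    1    2    3    4    5
  d   1    1    2    3    4    5
  b   2    2    2    3    3    4
  f   3    3    3    3    4    4
  f   4    4    4    4    4    5
  d   5    5    5    5    5    5
  d   6    6    6    6    6    6
Edit distance = dp[6][5] = 6

6


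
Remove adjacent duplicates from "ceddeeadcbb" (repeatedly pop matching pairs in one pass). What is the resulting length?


Input: ceddeeadcbb
Stack-based adjacent duplicate removal:
  Read 'c': push. Stack: c
  Read 'e': push. Stack: ce
  Read 'd': push. Stack: ced
  Read 'd': matches stack top 'd' => pop. Stack: ce
  Read 'e': matches stack top 'e' => pop. Stack: c
  Read 'e': push. Stack: ce
  Read 'a': push. Stack: cea
  Read 'd': push. Stack: cead
  Read 'c': push. Stack: ceadc
  Read 'b': push. Stack: ceadcb
  Read 'b': matches stack top 'b' => pop. Stack: ceadc
Final stack: "ceadc" (length 5)

5


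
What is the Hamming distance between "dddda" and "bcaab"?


Comparing "dddda" and "bcaab" position by position:
  Position 0: 'd' vs 'b' => differ
  Position 1: 'd' vs 'c' => differ
  Position 2: 'd' vs 'a' => differ
  Position 3: 'd' vs 'a' => differ
  Position 4: 'a' vs 'b' => differ
Total differences (Hamming distance): 5

5


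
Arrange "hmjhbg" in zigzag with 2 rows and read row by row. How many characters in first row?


Zigzag "hmjhbg" into 2 rows:
Placing characters:
  'h' => row 0
  'm' => row 1
  'j' => row 0
  'h' => row 1
  'b' => row 0
  'g' => row 1
Rows:
  Row 0: "hjb"
  Row 1: "mhg"
First row length: 3

3
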